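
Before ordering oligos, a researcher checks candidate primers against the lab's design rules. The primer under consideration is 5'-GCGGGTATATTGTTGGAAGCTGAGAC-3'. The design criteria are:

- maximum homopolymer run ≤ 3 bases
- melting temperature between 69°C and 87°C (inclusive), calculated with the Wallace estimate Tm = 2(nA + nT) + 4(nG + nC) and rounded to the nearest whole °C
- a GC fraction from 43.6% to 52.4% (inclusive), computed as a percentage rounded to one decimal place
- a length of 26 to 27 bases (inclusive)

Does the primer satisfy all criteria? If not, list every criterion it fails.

Base counts: A=6, T=7, G=10, C=3 (length 26).
homopolymer run: longest run = 3 ✓
Tm: Tm = 2·13 + 4·13 = 78°C ✓
GC content: GC 13/26 = 50.0% ✓
length: length 26 ✓

Meets all criteria.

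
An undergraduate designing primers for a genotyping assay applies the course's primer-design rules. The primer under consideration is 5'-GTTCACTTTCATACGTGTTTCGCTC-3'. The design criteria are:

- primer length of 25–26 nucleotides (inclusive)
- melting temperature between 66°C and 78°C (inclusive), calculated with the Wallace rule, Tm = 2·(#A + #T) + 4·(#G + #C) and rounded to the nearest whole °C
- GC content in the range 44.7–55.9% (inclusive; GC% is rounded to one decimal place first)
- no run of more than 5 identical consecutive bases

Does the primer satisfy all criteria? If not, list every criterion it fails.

Fails: GC content.

Base counts: A=3, T=11, G=4, C=7 (length 25).
length: length 25 ✓
Tm: Tm = 2·14 + 4·11 = 72°C ✓
GC content: GC 11/25 = 44.0%, outside 44.7–55.9% ✗
homopolymer run: longest run = 3 ✓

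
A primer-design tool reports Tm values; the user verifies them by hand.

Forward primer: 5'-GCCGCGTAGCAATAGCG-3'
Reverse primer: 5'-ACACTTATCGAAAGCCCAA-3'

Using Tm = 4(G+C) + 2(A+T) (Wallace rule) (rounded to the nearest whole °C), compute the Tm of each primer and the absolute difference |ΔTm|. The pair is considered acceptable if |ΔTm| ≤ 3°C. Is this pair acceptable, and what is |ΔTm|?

|ΔTm| = 2°C; the pair is acceptable.

Forward: A=4 T=2 G=6 C=5 → Tm = 2·6 + 4·11 = 56°C.
Reverse: A=8 T=3 G=2 C=6 → Tm = 2·11 + 4·8 = 54°C.
|ΔTm| = |56 − 54| = 2°C, ≤ 3°C.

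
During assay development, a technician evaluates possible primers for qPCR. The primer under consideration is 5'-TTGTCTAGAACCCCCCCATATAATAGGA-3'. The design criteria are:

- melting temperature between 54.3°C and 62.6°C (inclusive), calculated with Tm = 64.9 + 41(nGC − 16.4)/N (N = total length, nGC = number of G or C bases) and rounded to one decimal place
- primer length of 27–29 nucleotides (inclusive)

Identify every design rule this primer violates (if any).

Base counts: A=9, T=7, G=4, C=8 (length 28).
Tm: Tm = 64.9 + 41·(12 − 16.4)/28 = 58.5°C ✓
length: length 28 ✓

Meets all criteria.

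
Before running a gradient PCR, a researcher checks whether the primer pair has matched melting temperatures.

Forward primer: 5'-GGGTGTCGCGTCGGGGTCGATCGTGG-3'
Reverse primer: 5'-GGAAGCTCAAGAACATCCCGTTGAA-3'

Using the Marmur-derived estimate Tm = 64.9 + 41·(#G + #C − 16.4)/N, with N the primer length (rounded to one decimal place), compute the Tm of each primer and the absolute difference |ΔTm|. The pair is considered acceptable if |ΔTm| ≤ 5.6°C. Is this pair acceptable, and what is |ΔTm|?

|ΔTm| = 11.3°C; the pair is not acceptable.

Forward: G+C = 19, N = 26 → Tm = 64.9 + 41·(19 − 16.4)/26 = 69.0°C.
Reverse: G+C = 12, N = 25 → Tm = 64.9 + 41·(12 − 16.4)/25 = 57.7°C.
|ΔTm| = |69.0 − 57.7| = 11.3°C, > 5.6°C.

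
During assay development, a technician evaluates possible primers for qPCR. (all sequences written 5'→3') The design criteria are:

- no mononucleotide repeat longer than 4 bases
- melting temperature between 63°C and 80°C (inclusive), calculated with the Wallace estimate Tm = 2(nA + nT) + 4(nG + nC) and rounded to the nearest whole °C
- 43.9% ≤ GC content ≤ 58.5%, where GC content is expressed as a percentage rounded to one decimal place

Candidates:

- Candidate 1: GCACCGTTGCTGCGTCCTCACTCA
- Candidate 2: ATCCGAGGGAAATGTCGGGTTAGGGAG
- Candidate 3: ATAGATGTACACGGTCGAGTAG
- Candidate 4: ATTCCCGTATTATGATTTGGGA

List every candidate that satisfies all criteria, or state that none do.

Candidate 3 only.

Candidate 1 (24 nt, A=3 T=6 G=5 C=10): longest run = 2 ✓; Tm = 2·9 + 4·15 = 78°C ✓; GC 15/24 = 62.5%, outside 43.9–58.5% ✗ — fails.
Candidate 2 (27 nt, A=7 T=5 G=12 C=3): longest run = 3 ✓; Tm = 2·12 + 4·15 = 84°C, outside 63–80°C ✗; GC 15/27 = 55.6% ✓ — fails.
Candidate 3 (22 nt, A=7 T=5 G=7 C=3): longest run = 2 ✓; Tm = 2·12 + 4·10 = 64°C ✓; GC 10/22 = 45.5% ✓ — passes.
Candidate 4 (22 nt, A=5 T=9 G=5 C=3): longest run = 3 ✓; Tm = 2·14 + 4·8 = 60°C, outside 63–80°C ✗; GC 8/22 = 36.4%, outside 43.9–58.5% ✗ — fails.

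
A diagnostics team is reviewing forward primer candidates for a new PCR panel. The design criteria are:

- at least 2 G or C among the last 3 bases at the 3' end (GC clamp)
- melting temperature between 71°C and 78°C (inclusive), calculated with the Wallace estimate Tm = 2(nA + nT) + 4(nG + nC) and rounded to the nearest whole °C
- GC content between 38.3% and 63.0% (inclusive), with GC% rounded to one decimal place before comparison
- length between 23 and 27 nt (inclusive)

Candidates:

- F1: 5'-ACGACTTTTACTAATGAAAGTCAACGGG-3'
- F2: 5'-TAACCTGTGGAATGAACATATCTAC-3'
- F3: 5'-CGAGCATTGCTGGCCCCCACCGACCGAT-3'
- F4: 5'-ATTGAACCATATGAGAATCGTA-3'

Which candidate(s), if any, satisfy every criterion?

None of the candidates satisfy all criteria.

F1 (28 nt, A=10 T=7 G=6 C=5): 3' end GGG has 3 G/C ✓; Tm = 2·17 + 4·11 = 78°C ✓; GC 11/28 = 39.3% ✓; length 28, outside 23–27 ✗ — fails.
F2 (25 nt, A=9 T=7 G=4 C=5): 3' end TAC has 1 G/C, need ≥2 ✗; Tm = 2·16 + 4·9 = 68°C, outside 71–78°C ✗; GC 9/25 = 36.0%, outside 38.3–63.0% ✗; length 25 ✓ — fails.
F3 (28 nt, A=5 T=4 G=7 C=12): 3' end GAT has 1 G/C, need ≥2 ✗; Tm = 2·9 + 4·19 = 94°C, outside 71–78°C ✗; GC 19/28 = 67.9%, outside 38.3–63.0% ✗; length 28, outside 23–27 ✗ — fails.
F4 (22 nt, A=9 T=6 G=4 C=3): 3' end GTA has 1 G/C, need ≥2 ✗; Tm = 2·15 + 4·7 = 58°C, outside 71–78°C ✗; GC 7/22 = 31.8%, outside 38.3–63.0% ✗; length 22, outside 23–27 ✗ — fails.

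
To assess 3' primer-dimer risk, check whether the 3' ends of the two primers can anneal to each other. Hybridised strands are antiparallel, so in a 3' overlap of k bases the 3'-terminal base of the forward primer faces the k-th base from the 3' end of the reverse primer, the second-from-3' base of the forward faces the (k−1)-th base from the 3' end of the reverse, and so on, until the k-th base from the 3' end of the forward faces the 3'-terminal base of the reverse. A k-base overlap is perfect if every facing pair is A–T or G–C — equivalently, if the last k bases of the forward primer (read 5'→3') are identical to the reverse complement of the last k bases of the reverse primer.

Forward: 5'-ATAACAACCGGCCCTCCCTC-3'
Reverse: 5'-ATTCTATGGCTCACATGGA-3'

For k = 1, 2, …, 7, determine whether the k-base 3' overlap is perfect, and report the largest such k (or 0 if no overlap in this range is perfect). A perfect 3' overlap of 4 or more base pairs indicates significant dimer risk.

Last 7 bases (5'→3') — forward …CTCCCTC, reverse …ACATGGA.
Reverse complement of the reverse primer's last 7 bases: TCCATGT; its first k bases are the reverse complement of the reverse primer's last k bases, so a perfect k-base overlap needs the forward primer's last k bases to equal them.
Comparing (forward last k vs required): k=1: C vs T ✗; k=2: TC vs TC ✓; k=3: CTC vs TCC ✗; k=4: CCTC vs TCCA ✗; k=5: CCCTC vs TCCAT ✗; k=6: TCCCTC vs TCCATG ✗; k=7: CTCCCTC vs TCCATGT ✗.
Only k = 2 is perfect, so the longest perfect 3' overlap is 2.

Longest perfect overlap: 2 complementary base pairs; below the dimer-risk threshold (threshold 4).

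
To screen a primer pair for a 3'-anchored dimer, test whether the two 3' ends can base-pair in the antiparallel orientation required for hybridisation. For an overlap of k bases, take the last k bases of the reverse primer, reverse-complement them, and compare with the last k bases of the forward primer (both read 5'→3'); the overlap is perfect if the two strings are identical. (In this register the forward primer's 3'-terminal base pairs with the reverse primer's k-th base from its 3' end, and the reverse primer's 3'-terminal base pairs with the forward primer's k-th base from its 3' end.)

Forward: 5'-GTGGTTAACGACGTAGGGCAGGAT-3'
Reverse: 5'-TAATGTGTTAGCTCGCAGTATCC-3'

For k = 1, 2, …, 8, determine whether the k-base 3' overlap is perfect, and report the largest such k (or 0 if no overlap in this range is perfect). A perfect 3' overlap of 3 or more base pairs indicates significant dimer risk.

Last 8 bases (5'→3') — forward …GGCAGGAT, reverse …CAGTATCC.
Reverse complement of the reverse primer's last 8 bases: GGATACTG; its first k bases are the reverse complement of the reverse primer's last k bases, so a perfect k-base overlap needs the forward primer's last k bases to equal them.
Comparing (forward last k vs required): k=1: T vs G ✗; k=2: AT vs GG ✗; k=3: GAT vs GGA ✗; k=4: GGAT vs GGAT ✓; k=5: AGGAT vs GGATA ✗; k=6: CAGGAT vs GGATAC ✗; k=7: GCAGGAT vs GGATACT ✗; k=8: GGCAGGAT vs GGATACTG ✗.
Only k = 4 is perfect, so the longest perfect 3' overlap is 4.

Longest perfect overlap: 4 complementary base pairs; significant dimer risk (threshold 3).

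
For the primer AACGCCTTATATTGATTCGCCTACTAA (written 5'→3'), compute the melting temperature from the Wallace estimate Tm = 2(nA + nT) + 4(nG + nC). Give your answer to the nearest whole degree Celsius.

Base counts: A=8, T=9, G=3, C=7 (length 27).
Tm = 2·(8+9) + 4·(3+7) = 2·17 + 4·10 = 34 + 40 = 74°C.

74°C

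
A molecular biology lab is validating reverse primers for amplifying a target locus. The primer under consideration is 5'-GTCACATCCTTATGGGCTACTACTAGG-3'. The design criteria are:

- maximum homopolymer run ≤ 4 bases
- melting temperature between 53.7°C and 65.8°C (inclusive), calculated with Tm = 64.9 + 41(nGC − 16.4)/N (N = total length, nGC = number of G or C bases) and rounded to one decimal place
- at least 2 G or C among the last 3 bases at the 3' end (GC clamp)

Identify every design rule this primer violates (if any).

Meets all criteria.

Base counts: A=6, T=8, G=6, C=7 (length 27).
homopolymer run: longest run = 3 ✓
Tm: Tm = 64.9 + 41·(13 − 16.4)/27 = 59.7°C ✓
GC clamp: 3' end AGG has 2 G/C ✓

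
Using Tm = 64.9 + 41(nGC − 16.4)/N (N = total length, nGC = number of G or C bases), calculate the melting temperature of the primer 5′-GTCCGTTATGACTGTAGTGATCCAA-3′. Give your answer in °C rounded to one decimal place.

56.0°C

Base counts: A=6, T=8, G=6, C=5; G+C = 11, N = 25.
Tm = 64.9 + 41·(11 − 16.4)/25 = 64.9 + -221.40/25 = 56.0°C.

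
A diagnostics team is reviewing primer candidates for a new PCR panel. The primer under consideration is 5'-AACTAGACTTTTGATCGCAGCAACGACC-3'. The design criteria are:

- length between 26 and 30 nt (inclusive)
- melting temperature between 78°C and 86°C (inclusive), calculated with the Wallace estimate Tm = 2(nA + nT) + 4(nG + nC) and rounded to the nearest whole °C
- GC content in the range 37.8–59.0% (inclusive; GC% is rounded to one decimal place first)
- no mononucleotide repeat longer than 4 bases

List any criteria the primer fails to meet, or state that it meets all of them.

Base counts: A=9, T=6, G=5, C=8 (length 28).
length: length 28 ✓
Tm: Tm = 2·15 + 4·13 = 82°C ✓
GC content: GC 13/28 = 46.4% ✓
homopolymer run: longest run = 4 ✓

Meets all criteria.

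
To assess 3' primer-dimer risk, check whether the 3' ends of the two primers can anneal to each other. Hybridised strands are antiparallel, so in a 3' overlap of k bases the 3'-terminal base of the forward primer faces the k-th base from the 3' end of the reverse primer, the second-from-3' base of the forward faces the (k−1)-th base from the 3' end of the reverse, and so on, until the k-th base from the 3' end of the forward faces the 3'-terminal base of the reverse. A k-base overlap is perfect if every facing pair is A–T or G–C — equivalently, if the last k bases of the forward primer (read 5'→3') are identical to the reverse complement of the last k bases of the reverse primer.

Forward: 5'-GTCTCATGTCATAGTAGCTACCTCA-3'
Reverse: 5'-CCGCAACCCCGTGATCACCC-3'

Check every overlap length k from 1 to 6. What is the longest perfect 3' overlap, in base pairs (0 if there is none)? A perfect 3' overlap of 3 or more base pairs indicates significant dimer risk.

Last 6 bases (5'→3') — forward …ACCTCA, reverse …TCACCC.
Reverse complement of the reverse primer's last 6 bases: GGGTGA; its first k bases are the reverse complement of the reverse primer's last k bases, so a perfect k-base overlap needs the forward primer's last k bases to equal them.
Comparing (forward last k vs required): k=1: A vs G ✗; k=2: CA vs GG ✗; k=3: TCA vs GGG ✗; k=4: CTCA vs GGGT ✗; k=5: CCTCA vs GGGTG ✗; k=6: ACCTCA vs GGGTGA ✗.
No overlap length from 1 to 6 is perfect, so the longest perfect 3' overlap is 0.

Longest perfect overlap: 0 complementary base pairs; below the dimer-risk threshold (threshold 3).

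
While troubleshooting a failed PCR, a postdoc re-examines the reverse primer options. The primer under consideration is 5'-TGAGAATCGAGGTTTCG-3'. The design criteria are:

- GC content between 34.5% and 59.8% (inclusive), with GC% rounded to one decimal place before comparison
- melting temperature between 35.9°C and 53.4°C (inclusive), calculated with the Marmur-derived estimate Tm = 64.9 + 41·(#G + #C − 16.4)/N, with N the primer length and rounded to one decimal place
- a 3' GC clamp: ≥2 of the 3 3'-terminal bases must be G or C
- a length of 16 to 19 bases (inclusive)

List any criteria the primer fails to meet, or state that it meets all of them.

Meets all criteria.

Base counts: A=4, T=5, G=6, C=2 (length 17).
GC content: GC 8/17 = 47.1% ✓
Tm: Tm = 64.9 + 41·(8 − 16.4)/17 = 44.6°C ✓
GC clamp: 3' end TCG has 2 G/C ✓
length: length 17 ✓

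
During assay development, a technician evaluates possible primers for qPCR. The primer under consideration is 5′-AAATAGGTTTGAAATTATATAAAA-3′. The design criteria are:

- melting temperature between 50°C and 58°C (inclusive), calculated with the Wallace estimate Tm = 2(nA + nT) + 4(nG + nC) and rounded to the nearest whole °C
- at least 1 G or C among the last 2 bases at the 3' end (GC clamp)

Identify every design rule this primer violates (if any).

Fails: GC clamp.

Base counts: A=13, T=8, G=3, C=0 (length 24).
Tm: Tm = 2·21 + 4·3 = 54°C ✓
GC clamp: 3' end AA has 0 G/C, need ≥1 ✗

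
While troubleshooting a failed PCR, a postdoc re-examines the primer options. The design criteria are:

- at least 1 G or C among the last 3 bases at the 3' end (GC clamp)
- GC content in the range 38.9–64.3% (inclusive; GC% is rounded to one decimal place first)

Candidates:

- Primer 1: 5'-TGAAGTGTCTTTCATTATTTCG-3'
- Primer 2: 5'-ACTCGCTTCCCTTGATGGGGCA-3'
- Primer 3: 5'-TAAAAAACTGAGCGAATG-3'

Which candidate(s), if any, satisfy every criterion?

Primer 2 only.

Primer 1 (22 nt, A=4 T=11 G=4 C=3): 3' end TCG has 2 G/C ✓; GC 7/22 = 31.8%, outside 38.9–64.3% ✗ — fails.
Primer 2 (22 nt, A=3 T=6 G=6 C=7): 3' end GCA has 2 G/C ✓; GC 13/22 = 59.1% ✓ — passes.
Primer 3 (18 nt, A=9 T=3 G=4 C=2): 3' end ATG has 1 G/C ✓; GC 6/18 = 33.3%, outside 38.9–64.3% ✗ — fails.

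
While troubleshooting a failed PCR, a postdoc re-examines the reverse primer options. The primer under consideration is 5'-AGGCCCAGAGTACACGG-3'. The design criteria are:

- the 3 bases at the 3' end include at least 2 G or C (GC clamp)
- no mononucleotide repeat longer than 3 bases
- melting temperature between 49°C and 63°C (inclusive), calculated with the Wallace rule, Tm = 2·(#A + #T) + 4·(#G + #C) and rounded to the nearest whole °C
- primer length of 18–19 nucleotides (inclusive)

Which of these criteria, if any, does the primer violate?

Fails: length.

Base counts: A=5, T=1, G=6, C=5 (length 17).
GC clamp: 3' end CGG has 3 G/C ✓
homopolymer run: longest run = 3 ✓
Tm: Tm = 2·6 + 4·11 = 56°C ✓
length: length 17, outside 18–19 ✗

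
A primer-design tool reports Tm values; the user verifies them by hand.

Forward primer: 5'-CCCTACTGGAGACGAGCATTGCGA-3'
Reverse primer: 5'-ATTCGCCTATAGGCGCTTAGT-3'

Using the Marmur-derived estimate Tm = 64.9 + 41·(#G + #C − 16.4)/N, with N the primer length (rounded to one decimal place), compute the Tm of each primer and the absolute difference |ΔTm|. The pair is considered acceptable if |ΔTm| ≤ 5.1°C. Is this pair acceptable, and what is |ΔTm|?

|ΔTm| = 8.4°C; the pair is not acceptable.

Forward: G+C = 14, N = 24 → Tm = 64.9 + 41·(14 − 16.4)/24 = 60.8°C.
Reverse: G+C = 10, N = 21 → Tm = 64.9 + 41·(10 − 16.4)/21 = 52.4°C.
|ΔTm| = |60.8 − 52.4| = 8.4°C, > 5.1°C.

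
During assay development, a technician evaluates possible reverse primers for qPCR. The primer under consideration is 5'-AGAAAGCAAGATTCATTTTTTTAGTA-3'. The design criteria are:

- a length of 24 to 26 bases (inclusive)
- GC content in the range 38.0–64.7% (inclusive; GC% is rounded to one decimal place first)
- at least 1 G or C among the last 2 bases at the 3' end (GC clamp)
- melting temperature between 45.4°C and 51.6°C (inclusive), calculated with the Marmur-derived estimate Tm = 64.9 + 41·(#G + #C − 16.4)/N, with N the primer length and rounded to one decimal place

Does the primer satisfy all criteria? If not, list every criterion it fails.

Fails: GC content, GC clamp.

Base counts: A=10, T=10, G=4, C=2 (length 26).
length: length 26 ✓
GC content: GC 6/26 = 23.1%, outside 38.0–64.7% ✗
GC clamp: 3' end TA has 0 G/C, need ≥1 ✗
Tm: Tm = 64.9 + 41·(6 − 16.4)/26 = 48.5°C ✓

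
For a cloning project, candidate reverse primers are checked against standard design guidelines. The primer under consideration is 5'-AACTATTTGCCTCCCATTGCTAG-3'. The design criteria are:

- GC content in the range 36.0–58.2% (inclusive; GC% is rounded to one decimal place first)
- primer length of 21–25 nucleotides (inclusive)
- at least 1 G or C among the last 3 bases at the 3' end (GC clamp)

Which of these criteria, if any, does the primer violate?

Meets all criteria.

Base counts: A=5, T=8, G=3, C=7 (length 23).
GC content: GC 10/23 = 43.5% ✓
length: length 23 ✓
GC clamp: 3' end TAG has 1 G/C ✓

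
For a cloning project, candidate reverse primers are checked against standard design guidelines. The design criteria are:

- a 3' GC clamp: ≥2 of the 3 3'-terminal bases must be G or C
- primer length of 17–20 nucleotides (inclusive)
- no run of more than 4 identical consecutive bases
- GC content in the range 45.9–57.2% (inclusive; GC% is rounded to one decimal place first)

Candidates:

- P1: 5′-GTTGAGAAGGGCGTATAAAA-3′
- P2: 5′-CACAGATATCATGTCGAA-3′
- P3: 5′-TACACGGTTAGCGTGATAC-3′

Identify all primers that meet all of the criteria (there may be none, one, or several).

None of the candidates satisfy all criteria.

P1 (20 nt, A=8 T=4 G=7 C=1): 3' end AAA has 0 G/C, need ≥2 ✗; length 20 ✓; longest run = 4 ✓; GC 8/20 = 40.0%, outside 45.9–57.2% ✗ — fails.
P2 (18 nt, A=7 T=4 G=3 C=4): 3' end GAA has 1 G/C, need ≥2 ✗; length 18 ✓; longest run = 2 ✓; GC 7/18 = 38.9%, outside 45.9–57.2% ✗ — fails.
P3 (19 nt, A=5 T=5 G=5 C=4): 3' end TAC has 1 G/C, need ≥2 ✗; length 19 ✓; longest run = 2 ✓; GC 9/19 = 47.4% ✓ — fails.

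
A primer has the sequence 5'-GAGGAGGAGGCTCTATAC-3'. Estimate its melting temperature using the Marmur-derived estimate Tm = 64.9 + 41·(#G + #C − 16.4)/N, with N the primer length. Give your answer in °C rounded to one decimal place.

Base counts: A=5, T=3, G=7, C=3; G+C = 10, N = 18.
Tm = 64.9 + 41·(10 − 16.4)/18 = 64.9 + -262.40/18 = 50.3°C.

50.3°C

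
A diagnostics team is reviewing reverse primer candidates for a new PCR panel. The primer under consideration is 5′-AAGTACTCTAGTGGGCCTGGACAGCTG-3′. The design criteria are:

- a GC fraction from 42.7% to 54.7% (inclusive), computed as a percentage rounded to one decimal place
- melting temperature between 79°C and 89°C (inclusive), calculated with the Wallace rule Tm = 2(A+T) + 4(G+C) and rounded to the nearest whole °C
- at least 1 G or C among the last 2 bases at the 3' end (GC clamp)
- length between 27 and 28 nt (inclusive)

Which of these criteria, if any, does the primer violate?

Base counts: A=6, T=6, G=9, C=6 (length 27).
GC content: GC 15/27 = 55.6%, outside 42.7–54.7% ✗
Tm: Tm = 2·12 + 4·15 = 84°C ✓
GC clamp: 3' end TG has 1 G/C ✓
length: length 27 ✓

Fails: GC content.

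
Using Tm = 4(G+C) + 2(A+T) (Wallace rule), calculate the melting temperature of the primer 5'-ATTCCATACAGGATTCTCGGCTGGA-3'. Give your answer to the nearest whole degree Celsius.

74°C

Base counts: A=6, T=7, G=6, C=6 (length 25).
Tm = 2·(6+7) + 4·(6+6) = 2·13 + 4·12 = 26 + 48 = 74°C.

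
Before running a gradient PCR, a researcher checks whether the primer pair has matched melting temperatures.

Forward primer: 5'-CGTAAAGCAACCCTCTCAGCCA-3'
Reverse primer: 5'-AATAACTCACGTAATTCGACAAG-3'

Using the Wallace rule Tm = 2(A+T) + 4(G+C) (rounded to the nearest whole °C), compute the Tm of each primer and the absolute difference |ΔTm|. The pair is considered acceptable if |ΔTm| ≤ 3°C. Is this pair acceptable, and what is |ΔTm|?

Forward: A=7 T=3 G=3 C=9 → Tm = 2·10 + 4·12 = 68°C.
Reverse: A=10 T=5 G=3 C=5 → Tm = 2·15 + 4·8 = 62°C.
|ΔTm| = |68 − 62| = 6°C, > 3°C.

|ΔTm| = 6°C; the pair is not acceptable.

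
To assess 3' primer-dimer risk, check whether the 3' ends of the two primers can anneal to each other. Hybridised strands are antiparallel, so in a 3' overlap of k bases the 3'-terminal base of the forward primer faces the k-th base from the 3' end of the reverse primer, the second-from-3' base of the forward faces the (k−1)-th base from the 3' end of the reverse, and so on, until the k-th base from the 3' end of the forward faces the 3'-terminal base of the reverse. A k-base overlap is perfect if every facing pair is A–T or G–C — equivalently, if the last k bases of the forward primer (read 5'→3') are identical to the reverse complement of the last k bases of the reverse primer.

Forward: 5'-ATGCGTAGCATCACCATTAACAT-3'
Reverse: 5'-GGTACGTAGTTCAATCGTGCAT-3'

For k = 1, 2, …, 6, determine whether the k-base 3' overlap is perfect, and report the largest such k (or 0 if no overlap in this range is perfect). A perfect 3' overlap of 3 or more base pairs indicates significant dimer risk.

Last 6 bases (5'→3') — forward …TAACAT, reverse …GTGCAT.
Reverse complement of the reverse primer's last 6 bases: ATGCAC; its first k bases are the reverse complement of the reverse primer's last k bases, so a perfect k-base overlap needs the forward primer's last k bases to equal them.
Comparing (forward last k vs required): k=1: T vs A ✗; k=2: AT vs AT ✓; k=3: CAT vs ATG ✗; k=4: ACAT vs ATGC ✗; k=5: AACAT vs ATGCA ✗; k=6: TAACAT vs ATGCAC ✗.
Only k = 2 is perfect, so the longest perfect 3' overlap is 2.

Longest perfect overlap: 2 complementary base pairs; below the dimer-risk threshold (threshold 3).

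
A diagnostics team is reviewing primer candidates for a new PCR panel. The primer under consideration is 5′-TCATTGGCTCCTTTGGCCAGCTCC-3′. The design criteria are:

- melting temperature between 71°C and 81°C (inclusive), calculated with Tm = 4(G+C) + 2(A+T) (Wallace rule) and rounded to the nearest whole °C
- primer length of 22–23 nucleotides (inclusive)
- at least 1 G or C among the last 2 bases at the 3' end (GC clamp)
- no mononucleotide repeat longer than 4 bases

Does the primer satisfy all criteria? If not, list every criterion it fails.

Base counts: A=2, T=8, G=5, C=9 (length 24).
Tm: Tm = 2·10 + 4·14 = 76°C ✓
length: length 24, outside 22–23 ✗
GC clamp: 3' end CC has 2 G/C ✓
homopolymer run: longest run = 3 ✓

Fails: length.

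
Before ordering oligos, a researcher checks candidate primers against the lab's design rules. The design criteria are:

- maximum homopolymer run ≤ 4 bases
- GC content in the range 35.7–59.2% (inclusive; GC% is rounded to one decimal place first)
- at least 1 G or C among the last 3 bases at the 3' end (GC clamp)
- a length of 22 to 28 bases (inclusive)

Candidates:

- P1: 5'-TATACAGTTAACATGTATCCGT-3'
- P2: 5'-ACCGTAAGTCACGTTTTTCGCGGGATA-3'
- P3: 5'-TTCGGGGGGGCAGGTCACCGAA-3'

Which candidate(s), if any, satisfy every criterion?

P1 (22 nt, A=7 T=8 G=3 C=4): longest run = 2 ✓; GC 7/22 = 31.8%, outside 35.7–59.2% ✗; 3' end CGT has 2 G/C ✓; length 22 ✓ — fails.
P2 (27 nt, A=6 T=8 G=7 C=6): longest run = 5, exceeds 4 ✗; GC 13/27 = 48.1% ✓; 3' end ATA has 0 G/C, need ≥1 ✗; length 27 ✓ — fails.
P3 (22 nt, A=4 T=3 G=10 C=5): longest run = 7, exceeds 4 ✗; GC 15/22 = 68.2%, outside 35.7–59.2% ✗; 3' end GAA has 1 G/C ✓; length 22 ✓ — fails.

None of the candidates satisfy all criteria.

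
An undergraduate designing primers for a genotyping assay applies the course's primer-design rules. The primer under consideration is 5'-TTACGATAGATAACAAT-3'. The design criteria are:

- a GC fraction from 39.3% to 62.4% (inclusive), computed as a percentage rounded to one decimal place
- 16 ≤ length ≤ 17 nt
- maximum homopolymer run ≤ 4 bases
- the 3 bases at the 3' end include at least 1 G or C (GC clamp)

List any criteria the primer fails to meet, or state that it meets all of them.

Base counts: A=8, T=5, G=2, C=2 (length 17).
GC content: GC 4/17 = 23.5%, outside 39.3–62.4% ✗
length: length 17 ✓
homopolymer run: longest run = 2 ✓
GC clamp: 3' end AAT has 0 G/C, need ≥1 ✗

Fails: GC content, GC clamp.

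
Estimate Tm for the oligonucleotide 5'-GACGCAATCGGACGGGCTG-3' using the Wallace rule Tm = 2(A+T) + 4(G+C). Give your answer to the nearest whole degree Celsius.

64°C

Base counts: A=4, T=2, G=8, C=5 (length 19).
Tm = 2·(4+2) + 4·(8+5) = 2·6 + 4·13 = 12 + 52 = 64°C.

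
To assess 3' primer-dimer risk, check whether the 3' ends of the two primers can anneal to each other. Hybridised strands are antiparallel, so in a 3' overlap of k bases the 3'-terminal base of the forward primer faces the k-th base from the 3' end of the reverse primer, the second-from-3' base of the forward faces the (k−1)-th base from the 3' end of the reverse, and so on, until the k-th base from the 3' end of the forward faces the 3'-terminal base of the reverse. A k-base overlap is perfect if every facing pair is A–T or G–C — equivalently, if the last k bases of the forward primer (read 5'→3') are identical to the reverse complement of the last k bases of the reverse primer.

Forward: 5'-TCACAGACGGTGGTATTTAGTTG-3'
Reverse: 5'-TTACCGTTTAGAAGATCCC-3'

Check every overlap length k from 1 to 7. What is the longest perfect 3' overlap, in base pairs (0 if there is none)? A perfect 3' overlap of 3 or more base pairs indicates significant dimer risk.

Last 7 bases (5'→3') — forward …TTAGTTG, reverse …AGATCCC.
Reverse complement of the reverse primer's last 7 bases: GGGATCT; its first k bases are the reverse complement of the reverse primer's last k bases, so a perfect k-base overlap needs the forward primer's last k bases to equal them.
Comparing (forward last k vs required): k=1: G vs G ✓; k=2: TG vs GG ✗; k=3: TTG vs GGG ✗; k=4: GTTG vs GGGA ✗; k=5: AGTTG vs GGGAT ✗; k=6: TAGTTG vs GGGATC ✗; k=7: TTAGTTG vs GGGATCT ✗.
Only k = 1 is perfect, so the longest perfect 3' overlap is 1.

Longest perfect overlap: 1 complementary base pair; below the dimer-risk threshold (threshold 3).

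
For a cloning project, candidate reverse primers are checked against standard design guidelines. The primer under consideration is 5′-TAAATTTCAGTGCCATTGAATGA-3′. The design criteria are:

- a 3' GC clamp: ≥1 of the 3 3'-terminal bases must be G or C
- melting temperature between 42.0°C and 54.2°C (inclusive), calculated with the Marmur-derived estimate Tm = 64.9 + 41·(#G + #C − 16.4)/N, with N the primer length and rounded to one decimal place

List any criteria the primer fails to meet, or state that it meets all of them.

Base counts: A=8, T=8, G=4, C=3 (length 23).
GC clamp: 3' end TGA has 1 G/C ✓
Tm: Tm = 64.9 + 41·(7 − 16.4)/23 = 48.1°C ✓

Meets all criteria.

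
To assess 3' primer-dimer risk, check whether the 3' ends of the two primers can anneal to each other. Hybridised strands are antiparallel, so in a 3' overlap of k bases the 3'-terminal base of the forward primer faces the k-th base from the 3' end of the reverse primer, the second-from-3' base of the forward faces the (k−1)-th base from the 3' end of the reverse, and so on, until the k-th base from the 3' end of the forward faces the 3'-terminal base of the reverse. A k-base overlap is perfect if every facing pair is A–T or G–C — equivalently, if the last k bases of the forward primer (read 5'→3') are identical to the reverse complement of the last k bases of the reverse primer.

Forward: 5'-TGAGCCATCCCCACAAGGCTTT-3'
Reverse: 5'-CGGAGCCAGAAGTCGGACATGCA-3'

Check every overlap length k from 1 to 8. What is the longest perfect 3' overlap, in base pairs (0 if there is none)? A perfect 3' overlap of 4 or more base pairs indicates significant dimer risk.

Longest perfect overlap: 1 complementary base pair; below the dimer-risk threshold (threshold 4).

Last 8 bases (5'→3') — forward …AAGGCTTT, reverse …GACATGCA.
Reverse complement of the reverse primer's last 8 bases: TGCATGTC; its first k bases are the reverse complement of the reverse primer's last k bases, so a perfect k-base overlap needs the forward primer's last k bases to equal them.
Comparing (forward last k vs required): k=1: T vs T ✓; k=2: TT vs TG ✗; k=3: TTT vs TGC ✗; k=4: CTTT vs TGCA ✗; k=5: GCTTT vs TGCAT ✗; k=6: GGCTTT vs TGCATG ✗; k=7: AGGCTTT vs TGCATGT ✗; k=8: AAGGCTTT vs TGCATGTC ✗.
Only k = 1 is perfect, so the longest perfect 3' overlap is 1.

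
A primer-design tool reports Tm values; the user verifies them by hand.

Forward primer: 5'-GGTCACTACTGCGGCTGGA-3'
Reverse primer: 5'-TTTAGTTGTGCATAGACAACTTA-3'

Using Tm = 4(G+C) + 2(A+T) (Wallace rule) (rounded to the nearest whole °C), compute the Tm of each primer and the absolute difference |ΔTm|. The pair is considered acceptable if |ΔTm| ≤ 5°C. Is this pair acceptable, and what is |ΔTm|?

Forward: A=3 T=4 G=7 C=5 → Tm = 2·7 + 4·12 = 62°C.
Reverse: A=7 T=9 G=4 C=3 → Tm = 2·16 + 4·7 = 60°C.
|ΔTm| = |62 − 60| = 2°C, ≤ 5°C.

|ΔTm| = 2°C; the pair is acceptable.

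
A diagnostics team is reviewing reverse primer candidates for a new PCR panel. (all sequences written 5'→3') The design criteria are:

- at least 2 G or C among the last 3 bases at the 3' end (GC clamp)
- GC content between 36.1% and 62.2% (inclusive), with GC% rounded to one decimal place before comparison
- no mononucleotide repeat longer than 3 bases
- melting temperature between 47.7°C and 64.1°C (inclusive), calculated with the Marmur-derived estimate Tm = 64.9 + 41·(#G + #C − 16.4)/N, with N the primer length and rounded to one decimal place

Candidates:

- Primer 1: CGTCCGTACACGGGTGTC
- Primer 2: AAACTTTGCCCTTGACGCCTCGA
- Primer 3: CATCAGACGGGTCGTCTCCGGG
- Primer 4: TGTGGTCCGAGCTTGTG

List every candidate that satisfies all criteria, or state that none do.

Primer 2 and Primer 4.

Primer 1 (18 nt, A=2 T=4 G=6 C=6): 3' end GTC has 2 G/C ✓; GC 12/18 = 66.7%, outside 36.1–62.2% ✗; longest run = 3 ✓; Tm = 64.9 + 41·(12 − 16.4)/18 = 54.9°C ✓ — fails.
Primer 2 (23 nt, A=5 T=6 G=4 C=8): 3' end CGA has 2 G/C ✓; GC 12/23 = 52.2% ✓; longest run = 3 ✓; Tm = 64.9 + 41·(12 − 16.4)/23 = 57.1°C ✓ — passes.
Primer 3 (22 nt, A=3 T=4 G=8 C=7): 3' end GGG has 3 G/C ✓; GC 15/22 = 68.2%, outside 36.1–62.2% ✗; longest run = 3 ✓; Tm = 64.9 + 41·(15 − 16.4)/22 = 62.3°C ✓ — fails.
Primer 4 (17 nt, A=1 T=6 G=7 C=3): 3' end GTG has 2 G/C ✓; GC 10/17 = 58.8% ✓; longest run = 2 ✓; Tm = 64.9 + 41·(10 − 16.4)/17 = 49.5°C ✓ — passes.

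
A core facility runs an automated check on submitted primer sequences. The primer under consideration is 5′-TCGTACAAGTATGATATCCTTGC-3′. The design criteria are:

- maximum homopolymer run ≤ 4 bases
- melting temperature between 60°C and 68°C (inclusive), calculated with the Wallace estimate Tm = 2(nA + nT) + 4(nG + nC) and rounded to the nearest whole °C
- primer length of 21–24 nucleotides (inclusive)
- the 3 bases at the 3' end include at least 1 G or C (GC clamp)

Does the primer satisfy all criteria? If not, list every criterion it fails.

Meets all criteria.

Base counts: A=6, T=8, G=4, C=5 (length 23).
homopolymer run: longest run = 2 ✓
Tm: Tm = 2·14 + 4·9 = 64°C ✓
length: length 23 ✓
GC clamp: 3' end TGC has 2 G/C ✓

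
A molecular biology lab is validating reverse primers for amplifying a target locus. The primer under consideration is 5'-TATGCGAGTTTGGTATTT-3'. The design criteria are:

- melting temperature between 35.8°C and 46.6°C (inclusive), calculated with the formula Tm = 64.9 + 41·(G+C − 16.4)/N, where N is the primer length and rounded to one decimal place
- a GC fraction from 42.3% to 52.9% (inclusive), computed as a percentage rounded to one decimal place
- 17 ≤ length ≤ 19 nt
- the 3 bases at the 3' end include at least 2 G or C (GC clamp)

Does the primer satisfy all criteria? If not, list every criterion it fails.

Base counts: A=3, T=9, G=5, C=1 (length 18).
Tm: Tm = 64.9 + 41·(6 − 16.4)/18 = 41.2°C ✓
GC content: GC 6/18 = 33.3%, outside 42.3–52.9% ✗
length: length 18 ✓
GC clamp: 3' end TTT has 0 G/C, need ≥2 ✗

Fails: GC content, GC clamp.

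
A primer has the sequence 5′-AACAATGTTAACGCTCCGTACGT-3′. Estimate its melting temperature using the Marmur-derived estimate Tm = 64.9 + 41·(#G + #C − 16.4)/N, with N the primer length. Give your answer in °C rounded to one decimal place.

Base counts: A=7, T=6, G=4, C=6; G+C = 10, N = 23.
Tm = 64.9 + 41·(10 − 16.4)/23 = 64.9 + -262.40/23 = 53.5°C.

53.5°C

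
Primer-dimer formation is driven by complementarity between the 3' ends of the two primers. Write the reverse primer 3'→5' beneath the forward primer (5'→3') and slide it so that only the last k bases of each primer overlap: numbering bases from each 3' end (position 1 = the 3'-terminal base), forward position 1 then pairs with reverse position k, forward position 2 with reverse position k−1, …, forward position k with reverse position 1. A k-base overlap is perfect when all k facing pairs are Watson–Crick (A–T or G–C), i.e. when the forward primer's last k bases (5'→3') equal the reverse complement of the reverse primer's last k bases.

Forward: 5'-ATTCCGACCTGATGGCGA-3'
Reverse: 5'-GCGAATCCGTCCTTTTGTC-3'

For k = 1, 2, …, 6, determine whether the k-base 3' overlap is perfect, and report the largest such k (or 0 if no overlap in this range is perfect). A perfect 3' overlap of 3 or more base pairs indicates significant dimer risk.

Longest perfect overlap: 2 complementary base pairs; below the dimer-risk threshold (threshold 3).

Last 6 bases (5'→3') — forward …TGGCGA, reverse …TTTGTC.
Reverse complement of the reverse primer's last 6 bases: GACAAA; its first k bases are the reverse complement of the reverse primer's last k bases, so a perfect k-base overlap needs the forward primer's last k bases to equal them.
Comparing (forward last k vs required): k=1: A vs G ✗; k=2: GA vs GA ✓; k=3: CGA vs GAC ✗; k=4: GCGA vs GACA ✗; k=5: GGCGA vs GACAA ✗; k=6: TGGCGA vs GACAAA ✗.
Only k = 2 is perfect, so the longest perfect 3' overlap is 2.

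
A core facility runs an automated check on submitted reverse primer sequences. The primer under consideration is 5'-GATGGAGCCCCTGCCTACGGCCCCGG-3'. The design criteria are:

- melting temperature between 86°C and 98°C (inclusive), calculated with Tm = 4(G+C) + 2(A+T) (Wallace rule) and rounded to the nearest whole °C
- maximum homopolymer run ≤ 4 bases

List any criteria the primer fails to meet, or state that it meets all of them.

Base counts: A=3, T=3, G=9, C=11 (length 26).
Tm: Tm = 2·6 + 4·20 = 92°C ✓
homopolymer run: longest run = 4 ✓

Meets all criteria.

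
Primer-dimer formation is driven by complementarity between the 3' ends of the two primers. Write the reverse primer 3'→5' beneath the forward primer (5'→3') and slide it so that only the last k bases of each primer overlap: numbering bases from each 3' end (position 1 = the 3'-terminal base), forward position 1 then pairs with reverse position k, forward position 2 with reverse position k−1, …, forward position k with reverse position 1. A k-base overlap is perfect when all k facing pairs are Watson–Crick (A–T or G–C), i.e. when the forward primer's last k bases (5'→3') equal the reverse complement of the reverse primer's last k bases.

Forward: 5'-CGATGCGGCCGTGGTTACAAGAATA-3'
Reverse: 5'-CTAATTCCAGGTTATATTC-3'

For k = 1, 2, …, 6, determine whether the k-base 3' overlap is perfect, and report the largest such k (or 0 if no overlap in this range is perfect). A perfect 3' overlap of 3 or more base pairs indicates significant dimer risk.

Longest perfect overlap: 5 complementary base pairs; significant dimer risk (threshold 3).

Last 6 bases (5'→3') — forward …AGAATA, reverse …ATATTC.
Reverse complement of the reverse primer's last 6 bases: GAATAT; its first k bases are the reverse complement of the reverse primer's last k bases, so a perfect k-base overlap needs the forward primer's last k bases to equal them.
Comparing (forward last k vs required): k=1: A vs G ✗; k=2: TA vs GA ✗; k=3: ATA vs GAA ✗; k=4: AATA vs GAAT ✗; k=5: GAATA vs GAATA ✓; k=6: AGAATA vs GAATAT ✗.
Only k = 5 is perfect, so the longest perfect 3' overlap is 5.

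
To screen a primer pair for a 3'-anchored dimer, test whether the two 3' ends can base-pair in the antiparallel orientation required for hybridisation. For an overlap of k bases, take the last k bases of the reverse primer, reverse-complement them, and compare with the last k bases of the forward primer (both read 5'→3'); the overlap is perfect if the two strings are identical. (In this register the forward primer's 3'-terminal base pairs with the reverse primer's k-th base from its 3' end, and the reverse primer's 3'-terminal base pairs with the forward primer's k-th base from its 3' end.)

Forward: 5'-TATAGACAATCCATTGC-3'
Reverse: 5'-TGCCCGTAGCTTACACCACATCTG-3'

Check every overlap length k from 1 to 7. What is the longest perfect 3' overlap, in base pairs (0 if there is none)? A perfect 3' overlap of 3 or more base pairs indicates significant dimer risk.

Last 7 bases (5'→3') — forward …CCATTGC, reverse …ACATCTG.
Reverse complement of the reverse primer's last 7 bases: CAGATGT; its first k bases are the reverse complement of the reverse primer's last k bases, so a perfect k-base overlap needs the forward primer's last k bases to equal them.
Comparing (forward last k vs required): k=1: C vs C ✓; k=2: GC vs CA ✗; k=3: TGC vs CAG ✗; k=4: TTGC vs CAGA ✗; k=5: ATTGC vs CAGAT ✗; k=6: CATTGC vs CAGATG ✗; k=7: CCATTGC vs CAGATGT ✗.
Only k = 1 is perfect, so the longest perfect 3' overlap is 1.

Longest perfect overlap: 1 complementary base pair; below the dimer-risk threshold (threshold 3).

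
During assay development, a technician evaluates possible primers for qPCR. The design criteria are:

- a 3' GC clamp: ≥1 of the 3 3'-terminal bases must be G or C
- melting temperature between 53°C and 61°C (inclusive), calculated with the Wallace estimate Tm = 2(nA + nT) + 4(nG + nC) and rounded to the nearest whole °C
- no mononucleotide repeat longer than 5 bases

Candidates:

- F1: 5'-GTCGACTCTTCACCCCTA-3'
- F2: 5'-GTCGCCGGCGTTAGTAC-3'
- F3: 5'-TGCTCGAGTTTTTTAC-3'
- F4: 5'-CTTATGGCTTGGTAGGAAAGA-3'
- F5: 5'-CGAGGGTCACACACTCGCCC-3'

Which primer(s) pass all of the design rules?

F1 (18 nt, A=3 T=5 G=2 C=8): 3' end CTA has 1 G/C ✓; Tm = 2·8 + 4·10 = 56°C ✓; longest run = 4 ✓ — passes.
F2 (17 nt, A=2 T=4 G=6 C=5): 3' end TAC has 1 G/C ✓; Tm = 2·6 + 4·11 = 56°C ✓; longest run = 2 ✓ — passes.
F3 (16 nt, A=2 T=8 G=3 C=3): 3' end TAC has 1 G/C ✓; Tm = 2·10 + 4·6 = 44°C, outside 53–61°C ✗; longest run = 6, exceeds 5 ✗ — fails.
F4 (21 nt, A=6 T=6 G=7 C=2): 3' end AGA has 1 G/C ✓; Tm = 2·12 + 4·9 = 60°C ✓; longest run = 3 ✓ — passes.
F5 (20 nt, A=4 T=2 G=5 C=9): 3' end CCC has 3 G/C ✓; Tm = 2·6 + 4·14 = 68°C, outside 53–61°C ✗; longest run = 3 ✓ — fails.

F1, F2 and F4.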